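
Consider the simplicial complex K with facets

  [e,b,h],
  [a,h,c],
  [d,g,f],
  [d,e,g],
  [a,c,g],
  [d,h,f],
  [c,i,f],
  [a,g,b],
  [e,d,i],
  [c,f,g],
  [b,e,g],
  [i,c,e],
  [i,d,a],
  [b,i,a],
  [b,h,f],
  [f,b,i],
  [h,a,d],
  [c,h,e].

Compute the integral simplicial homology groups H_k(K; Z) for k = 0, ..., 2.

Fix the vertex order a < b < c < d < e < f < g < h < i and write every simplex with vertices in increasing order. Then dim K = 2 and the simplices of K are:

  0-simplices (9): a, b, c, d, e, f, g, h, i
  1-simplices (27): ab, ac, ad, ag, ah, ai, be, bf, bg, bh, bi, ce, cf, cg, ch, ci, de, df, dg, dh, di, eg, eh, ei, fg, fh, fi
  2-simplices (18): abg, abi, acg, ach, adh, adi, beg, beh, bfh, bfi, ceh, cei, cfg, cfi, deg, dei, dfg, dfh

Hence C_0 ≅ Z^9, C_1 ≅ Z^27, C_2 ≅ Z^18.

The boundary map ∂_1: C_1 → C_0 sends each edge [p,q] (with p < q) to q − p.
This gives a 9×27 integer matrix of rank 8; reducing to Smith normal form yields diagonal entries (1,1,1,1,1,1,1,1).

Boundary ∂_2: C_2 → C_1 sends each 2-simplex [p,q,r] to [q,r] − [p,r] + [p,q]. For instance
  ∂beh = eh − bh + be,
  ∂beg = eg − bg + be.
The 27×18 boundary matrix has rank 17 and Smith normal form diag(1,1,1,1,1,1,1,1,1,1,1,1,1,1,1,1,1).

Reading off H_k = ker ∂_k / im ∂_{k+1}:

  H_0: rank C_0 − rank ∂_1 = 9 − 8 = 1, and the invariant factors of ∂_1 are all 1, so H_0 ≅ Z.
  H_1: rank ker ∂_1 − rank ∂_2 = (27 − 8) − 17 = 2, and the invariant factors of ∂_2 are all 1, so H_1 ≅ Z^2.
  H_2: rank ker ∂_2 − rank ∂_3 = (18 − 17) − 0 = 1, and there is no ∂_3, so H_2 ≅ Z.

H_0 = Z,  H_1 = Z^2,  H_2 = Z.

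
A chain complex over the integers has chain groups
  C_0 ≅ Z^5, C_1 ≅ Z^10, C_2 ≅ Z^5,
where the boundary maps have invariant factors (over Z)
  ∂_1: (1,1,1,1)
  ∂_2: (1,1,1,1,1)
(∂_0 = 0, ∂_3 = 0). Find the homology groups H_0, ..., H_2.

H_0: b_0 = 5 − 0 − 4 = 1; torsion from ∂_1 factors > 1: none. So H_0 ≅ Z.
H_1: b_1 = 10 − 4 − 5 = 1; torsion from ∂_2 factors > 1: none. So H_1 ≅ Z.
H_2: b_2 = 5 − 5 − 0 = 0; torsion from ∂_3 factors > 1: none. So H_2 ≅ 0.

H_0 ≅ Z,  H_1 ≅ Z,  H_2 = 0.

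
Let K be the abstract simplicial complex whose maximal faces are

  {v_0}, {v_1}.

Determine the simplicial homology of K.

K has 2 vertices.
rank ∂_0 = 0, rank ∂_1 = 0 ⇒ b_0 = 2 − 0 − 0 = 2. So H_0 ≅ Z^2.

H_0 = Z^2.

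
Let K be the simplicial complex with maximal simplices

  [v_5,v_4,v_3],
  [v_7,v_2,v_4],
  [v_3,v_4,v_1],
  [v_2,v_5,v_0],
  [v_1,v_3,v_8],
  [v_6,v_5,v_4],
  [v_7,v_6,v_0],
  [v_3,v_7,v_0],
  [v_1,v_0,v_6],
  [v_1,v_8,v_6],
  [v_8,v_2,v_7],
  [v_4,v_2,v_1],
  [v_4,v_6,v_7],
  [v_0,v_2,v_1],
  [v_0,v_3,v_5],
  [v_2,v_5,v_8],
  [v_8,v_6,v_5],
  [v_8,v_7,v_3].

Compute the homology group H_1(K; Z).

K has 9 vertices, 27 edges, 18 triangles.
rank ∂_1 = 8, rank ∂_2 = 17 ⇒ b_1 = 27 − 8 − 17 = 2; all invariant factors of ∂_2 are 1 so no torsion. So H_1 ≅ Z^2.

H_1 = Z^2.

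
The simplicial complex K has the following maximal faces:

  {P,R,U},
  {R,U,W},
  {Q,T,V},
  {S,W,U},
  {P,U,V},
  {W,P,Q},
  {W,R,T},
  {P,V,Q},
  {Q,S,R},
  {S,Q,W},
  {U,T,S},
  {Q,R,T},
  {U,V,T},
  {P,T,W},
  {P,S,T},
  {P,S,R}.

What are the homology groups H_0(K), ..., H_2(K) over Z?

Fix the vertex order P < Q < R < S < T < U < V < W and write every simplex with vertices in increasing order. Then dim K = 2 and the simplices of K are:

  0-simplices (8): P, Q, R, S, T, U, V, W
  1-simplices (24): PQ, PR, PS, PT, PU, PV, PW, QR, QS, QT, QV, QW, RS, RT, RU, RW, ST, SU, SW, TU, TV, TW, UV, UW
  2-simplices (16): PQV, PQW, PRS, PRU, PST, PTW, PUV, QRS, QRT, QSW, QTV, RTW, RUW, STU, SUW, TUV

Hence C_0 ≅ Z^8, C_1 ≅ Z^24, C_2 ≅ Z^16.

Boundary ∂_1: C_1 → C_0 is given by ∂[p,q] = [q] − [p]. For instance
  ∂QS = S − Q.
This gives a 8×24 integer matrix of rank 7; reducing to Smith normal form yields diagonal entries (1,1,1,1,1,1,1).

Boundary ∂_2: C_2 → C_1 acts by ∂[p,q,r] = [q,r] − [p,r] + [p,q]. For instance
  ∂PRU = RU − PU + PR,
  ∂PST = ST − PT + PS.
The 24×16 boundary matrix has rank 15 and Smith normal form diag(1,1,1,1,1,1,1,1,1,1,1,1,1,1,1).

Computing H_k = (kernel of ∂_k) / (image of ∂_{k+1}):

  H_0: rank C_0 − rank ∂_1 = 8 − 7 = 1, and the invariant factors of ∂_1 are all 1, so H_0 ≅ Z.
  H_1: rank ker ∂_1 − rank ∂_2 = (24 − 7) − 15 = 2, and the invariant factors of ∂_2 are all 1, so H_1 ≅ Z^2.
  H_2: rank ker ∂_2 − rank ∂_3 = (16 − 15) − 0 = 1, and there is no ∂_3, so H_2 ≅ Z.

H_0 = Z,  H_1 = Z^2,  H_2 = Z.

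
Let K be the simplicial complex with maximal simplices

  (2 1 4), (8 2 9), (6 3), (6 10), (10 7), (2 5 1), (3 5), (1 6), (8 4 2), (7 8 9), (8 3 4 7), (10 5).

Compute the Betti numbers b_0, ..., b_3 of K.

b_0 = 1, b_1 = 4, b_2 = 0, b_3 = 0.

We work with the vertex ordering 1 < 2 < 3 < 4 < 5 < 6 < 7 < 8 < 9 < 10. The simplices of K, each written with vertices in increasing order, are:

  0-simplices (10): [1], [2], [3], [4], [5], [6], [7], [8], [9], [10]
  1-simplices (21): [1,2], [1,4], [1,5], [1,6], [2,4], [2,5], [2,8], [2,9], [3,4], [3,5], [3,6], [3,7], [3,8], [4,7], [4,8], [5,10], [6,10], [7,8], [7,9], [7,10], [8,9]
  2-simplices (9): [1,2,4], [1,2,5], [2,4,8], [2,8,9], [3,4,7], [3,4,8], [3,7,8], [4,7,8], [7,8,9]
  3-simplices (1): [3,4,7,8]

so the chain groups are C_0 ≅ Z^10, C_1 ≅ Z^21, C_2 ≅ Z^9, C_3 ≅ Z^1.

The boundary map ∂_1: C_1 → C_0 is given by ∂[p,q] = [q] − [p]. For instance
  ∂[3,5] = [5] − [3].
The resulting 10×21 matrix has rank 9, and its Smith normal form has invariant factors (1,1,1,1,1,1,1,1,1).

Boundary ∂_2: C_2 → C_1 maps a triangle to the signed sum of its edges. For instance
  ∂[1,2,4] = [2,4] − [1,4] + [1,2],
  ∂[2,8,9] = [8,9] − [2,9] + [2,8].
The resulting 21×9 matrix has rank 8, and its Smith normal form has invariant factors (1,1,1,1,1,1,1,1).

The boundary map ∂_3: C_3 → C_2 sends each 3-simplex σ to the alternating sum Σ_i (−1)^i (σ with its i-th vertex removed). For instance
  ∂[3,4,7,8] = [4,7,8] − [3,7,8] + [3,4,8] − [3,4,7].
As a 9×1 matrix over Z this has rank 1, with invariant factors (1).

From H_k ≅ ker(∂_k) / im(∂_{k+1}) we obtain:

  H_0: rank C_0 − rank ∂_1 = 10 − 9 = 1, and the invariant factors of ∂_1 are all 1, so H_0 = Z.
  H_1: rank ker ∂_1 − rank ∂_2 = (21 − 9) − 8 = 4, and the invariant factors of ∂_2 are all 1, so H_1 = Z^4.
  H_2: rank ker ∂_2 − rank ∂_3 = (9 − 8) − 1 = 0, and the invariant factors of ∂_3 are all 1, so H_2 = 0.
  H_3: rank ker ∂_3 − rank ∂_4 = (1 − 1) − 0 = 0, and there is no ∂_4, so H_3 = 0.

As a check, the Euler characteristic is 10 − 21 + 9 − 1 = -3, which agrees with 1 − 4 + 0 − 0 = -3.

Hence the Betti numbers are b_0 = 1, b_1 = 4, b_2 = 0, b_3 = 0.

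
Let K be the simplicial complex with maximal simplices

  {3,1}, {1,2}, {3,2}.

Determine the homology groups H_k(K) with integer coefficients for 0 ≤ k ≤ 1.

Order the vertices as 1 < 2 < 3. Listing each simplex with vertices in this order, K has dimension 1 with simplices:

  0-simplices (3): [1], [2], [3]
  1-simplices (3): [1,2], [1,3], [2,3]

giving chain groups C_0 ≅ Z^3, C_1 ≅ Z^3.

The boundary map ∂_1: C_1 → C_0 is given by ∂[p,q] = [q] − [p]. For instance
  ∂[1,2] = [2] − [1].
The resulting 3×3 matrix has rank 2, and its Smith normal form has invariant factors (1,1).

Now H_k = ker ∂_k / im ∂_{k+1}, so:

  H_0: rank C_0 − rank ∂_1 = 3 − 2 = 1, and the invariant factors of ∂_1 are all 1, so H_0 = Z.
  H_1: rank ker ∂_1 − rank ∂_2 = (3 − 2) − 0 = 1, and there is no ∂_2, so H_1 = Z.

(K is a triangulation of the circle S^1.)

H_0 ≅ Z,  H_1 ≅ Z.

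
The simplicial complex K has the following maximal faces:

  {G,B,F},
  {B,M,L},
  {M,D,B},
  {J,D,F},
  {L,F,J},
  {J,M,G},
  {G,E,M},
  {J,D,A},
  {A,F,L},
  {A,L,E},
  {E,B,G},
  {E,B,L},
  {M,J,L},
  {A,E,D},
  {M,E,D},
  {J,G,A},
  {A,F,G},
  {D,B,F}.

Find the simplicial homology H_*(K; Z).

Take the total order A < B < D < E < F < G < J < L < M on the vertex set. Then K (dimension 2) consists of the simplices:

  0-simplices (9): A, B, D, E, F, G, J, L, M
  1-simplices (27): AD, AE, AF, AG, AJ, AL, BD, BE, BF, BG, BL, BM, DE, DF, DJ, DM, EG, EL, EM, FG, FJ, FL, GJ, GM, JL, JM, LM
  2-simplices (18): ADE, ADJ, AEL, AFG, AFL, AGJ, BDF, BDM, BEG, BEL, BFG, BLM, DEM, DFJ, EGM, FJL, GJM, JLM

so the chain groups are C_0 ≅ Z^9, C_1 ≅ Z^27, C_2 ≅ Z^18.

Boundary ∂_1: C_1 → C_0 is given by ∂[p,q] = [q] − [p]. For instance
  ∂AL = L − A.
The resulting 9×27 matrix has rank 8, and its Smith normal form has invariant factors (1,1,1,1,1,1,1,1).

Boundary ∂_2: C_2 → C_1 sends each 2-simplex [p,q,r] to [q,r] − [p,r] + [p,q]. For instance
  ∂DEM = EM − DM + DE,
  ∂BFG = FG − BG + BF.
This gives a 27×18 integer matrix of rank 18; reducing to Smith normal form yields diagonal entries (1,1,1,1,1,1,1,1,1,1,1,1,1,1,1,1,1,2).

Now H_k = ker ∂_k / im ∂_{k+1}, so:

  H_0: rank C_0 − rank ∂_1 = 9 − 8 = 1, and the invariant factors of ∂_1 are all 1, so H_0 ≅ Z.
  H_1: rank ker ∂_1 − rank ∂_2 = (27 − 8) − 18 = 1, and ∂_2 has invariant factor 2 > 1, so H_1 ≅ Z ⊕ Z/2Z.
  H_2: rank ker ∂_2 − rank ∂_3 = (18 − 18) − 0 = 0, and there is no ∂_3, so H_2 ≅ 0.

H_0 ≅ Z,  H_1 ≅ Z ⊕ Z/2Z,  H_2 = 0.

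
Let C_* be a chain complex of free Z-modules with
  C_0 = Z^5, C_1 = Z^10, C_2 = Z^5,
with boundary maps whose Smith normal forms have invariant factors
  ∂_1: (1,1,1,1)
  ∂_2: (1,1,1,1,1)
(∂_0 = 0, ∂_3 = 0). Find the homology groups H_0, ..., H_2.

H_0 ≅ Z,  H_1 ≅ Z,  H_2 = 0.

H_0: b_0 = 5 − 0 − 4 = 1; torsion from ∂_1 factors > 1: none. So H_0 ≅ Z.
H_1: b_1 = 10 − 4 − 5 = 1; torsion from ∂_2 factors > 1: none. So H_1 ≅ Z.
H_2: b_2 = 5 − 5 − 0 = 0; torsion from ∂_3 factors > 1: none. So H_2 ≅ 0.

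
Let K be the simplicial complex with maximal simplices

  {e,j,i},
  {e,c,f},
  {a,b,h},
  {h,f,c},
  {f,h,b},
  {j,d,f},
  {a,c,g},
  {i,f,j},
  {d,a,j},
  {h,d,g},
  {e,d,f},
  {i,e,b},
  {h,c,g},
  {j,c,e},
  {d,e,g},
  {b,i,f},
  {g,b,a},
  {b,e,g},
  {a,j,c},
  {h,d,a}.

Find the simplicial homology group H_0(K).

H_0 = Z.

Take the total order a < b < c < d < e < f < g < h < i < j on the vertex set. Then K (dimension 2) consists of the simplices:

  0-simplices (10): a, b, c, d, e, f, g, h, i, j
  1-simplices (30): ab, ac, ad, ag, ah, aj, be, bf, bg, bh, bi, ce, cf, cg, ch, cj, de, df, dg, dh, dj, ef, eg, ei, ej, fh, fi, fj, gh, ij
  2-simplices (20): abg, abh, acg, acj, adh, adj, beg, bei, bfh, bfi, cef, cej, cfh, cgh, def, deg, dfj, dgh, eij, fij

Hence C_0 ≅ Z^10, C_1 ≅ Z^30, C_2 ≅ Z^20.

Boundary ∂_1: C_1 → C_0 maps an edge to its endpoints' difference, ∂[p,q] = q − p. For instance
  ∂bf = f − b.
As a 10×30 matrix over Z this has rank 9, with invariant factors (1,1,1,1,1,1,1,1,1).

Boundary ∂_2: C_2 → C_1 acts by ∂[p,q,r] = [q,r] − [p,r] + [p,q]. For instance
  ∂def = ef − df + de,
  ∂beg = eg − bg + be.
This gives a 30×20 integer matrix of rank 20; reducing to Smith normal form yields diagonal entries (1,1,1,1,1,1,1,1,1,1,1,1,1,1,1,1,1,1,1,2).

Computing H_k = (kernel of ∂_k) / (image of ∂_{k+1}):

  H_0: rank C_0 − rank ∂_1 = 10 − 9 = 1, and the invariant factors of ∂_1 are all 1, so H_0 = Z.

(K is a triangulation of the Klein bottle.)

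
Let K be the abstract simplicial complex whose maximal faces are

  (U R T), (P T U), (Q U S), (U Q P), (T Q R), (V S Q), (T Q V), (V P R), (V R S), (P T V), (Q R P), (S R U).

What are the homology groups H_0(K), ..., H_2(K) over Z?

Order the vertices as P < Q < R < S < T < U < V. Listing each simplex with vertices in this order, K has dimension 2 with simplices:

  0-simplices (7): P, Q, R, S, T, U, V
  1-simplices (18): PQ, PR, PT, PU, PV, QR, QS, QT, QU, QV, RS, RT, RU, RV, SU, SV, TU, TV
  2-simplices (12): PQR, PQU, PRV, PTU, PTV, QRT, QSU, QSV, QTV, RSU, RSV, RTU

so the chain groups are C_0 ≅ Z^7, C_1 ≅ Z^18, C_2 ≅ Z^12.

Boundary ∂_1: C_1 → C_0 sends each edge [p,q] (with p < q) to q − p.
This gives a 7×18 integer matrix of rank 6; reducing to Smith normal form yields diagonal entries (1,1,1,1,1,1).

The boundary map ∂_2: C_2 → C_1 sends each 2-simplex [p,q,r] to [q,r] − [p,r] + [p,q]. For instance
  ∂PTV = TV − PV + PT,
  ∂RSV = SV − RV + RS.
This gives a 18×12 integer matrix of rank 12; reducing to Smith normal form yields diagonal entries (1,1,1,1,1,1,1,1,1,1,1,2).

From H_k ≅ ker(∂_k) / im(∂_{k+1}) we obtain:

  H_0: rank C_0 − rank ∂_1 = 7 − 6 = 1, and the invariant factors of ∂_1 are all 1, so H_0 ≅ Z.
  H_1: rank ker ∂_1 − rank ∂_2 = (18 − 6) − 12 = 0, and ∂_2 has invariant factor 2 > 1, so H_1 ≅ Z/2.
  H_2: rank ker ∂_2 − rank ∂_3 = (12 − 12) − 0 = 0, and there is no ∂_3, so H_2 ≅ 0.

As a check, the Euler characteristic is 7 − 18 + 12 = 1, which agrees with 1 − 0 + 0 = 1.
(K is a triangulation of the real projective plane RP^2.)

H_0 = Z,  H_1 = Z/2,  H_2 = 0.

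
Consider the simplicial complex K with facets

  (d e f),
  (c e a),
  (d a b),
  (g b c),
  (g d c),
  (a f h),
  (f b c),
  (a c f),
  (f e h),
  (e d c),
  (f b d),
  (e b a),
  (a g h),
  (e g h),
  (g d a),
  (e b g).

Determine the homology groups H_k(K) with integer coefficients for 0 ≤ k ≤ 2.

Order the vertices as a < b < c < d < e < f < g < h. Listing each simplex with vertices in this order, K has dimension 2 with simplices:

  0-simplices (8): a, b, c, d, e, f, g, h
  1-simplices (24): ab, ac, ad, ae, af, ag, ah, bc, bd, be, bf, bg, cd, ce, cf, cg, de, df, dg, ef, eg, eh, fh, gh
  2-simplices (16): abd, abe, ace, acf, adg, afh, agh, bcf, bcg, bdf, beg, cde, cdg, def, efh, egh

so the chain groups are C_0 ≅ Z^8, C_1 ≅ Z^24, C_2 ≅ Z^16.

The boundary map ∂_1: C_1 → C_0 sends each edge [p,q] (with p < q) to q − p. For instance
  ∂bg = g − b.
As a 8×24 matrix over Z this has rank 7, with invariant factors (1,1,1,1,1,1,1).

The boundary map ∂_2: C_2 → C_1 acts by ∂[p,q,r] = [q,r] − [p,r] + [p,q]. For instance
  ∂bcg = cg − bg + bc,
  ∂bcf = cf − bf + bc.
As a 24×16 matrix over Z this has rank 15, with invariant factors (1,1,1,1,1,1,1,1,1,1,1,1,1,1,1).

From H_k ≅ ker(∂_k) / im(∂_{k+1}) we obtain:

  H_0: rank C_0 − rank ∂_1 = 8 − 7 = 1, and the invariant factors of ∂_1 are all 1, so H_0 = Z.
  H_1: rank ker ∂_1 − rank ∂_2 = (24 − 7) − 15 = 2, and the invariant factors of ∂_2 are all 1, so H_1 = Z^2.
  H_2: rank ker ∂_2 − rank ∂_3 = (16 − 15) − 0 = 1, and there is no ∂_3, so H_2 = Z.

As a check, the Euler characteristic is 8 − 24 + 16 = 0, which agrees with 1 − 2 + 1 = 0.
(K is a triangulation of the torus T^2.)

H_0 = Z,  H_1 = Z^2,  H_2 = Z.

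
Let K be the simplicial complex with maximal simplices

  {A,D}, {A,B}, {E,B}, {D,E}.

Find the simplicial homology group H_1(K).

K has 4 vertices, 4 edges.
rank ∂_1 = 3, rank ∂_2 = 0 ⇒ b_1 = 4 − 3 − 0 = 1. So H_1 ≅ Z.

H_1 = Z.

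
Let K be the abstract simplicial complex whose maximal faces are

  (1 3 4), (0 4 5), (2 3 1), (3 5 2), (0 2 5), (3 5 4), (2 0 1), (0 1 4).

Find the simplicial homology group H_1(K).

H_1 = 0.

Order the vertices as 0 < 1 < 2 < 3 < 4 < 5. Listing each simplex with vertices in this order, K has dimension 2 with simplices:

  0-simplices (6): [0], [1], [2], [3], [4], [5]
  1-simplices (12): [0,1], [0,2], [0,4], [0,5], [1,2], [1,3], [1,4], [2,3], [2,5], [3,4], [3,5], [4,5]
  2-simplices (8): [0,1,2], [0,1,4], [0,2,5], [0,4,5], [1,2,3], [1,3,4], [2,3,5], [3,4,5]

Hence C_0 ≅ Z^6, C_1 ≅ Z^12, C_2 ≅ Z^8.

Boundary ∂_1: C_1 → C_0 sends each edge [p,q] (with p < q) to q − p. For instance
  ∂[2,3] = [3] − [2].
This gives a 6×12 integer matrix of rank 5; reducing to Smith normal form yields diagonal entries (1,1,1,1,1).

∂_2: C_2 → C_1 acts by ∂[p,q,r] = [q,r] − [p,r] + [p,q]. For instance
  ∂[1,2,3] = [2,3] − [1,3] + [1,2],
  ∂[2,3,5] = [3,5] − [2,5] + [2,3].
This gives a 12×8 integer matrix of rank 7; reducing to Smith normal form yields diagonal entries (1,1,1,1,1,1,1).

From H_k ≅ ker(∂_k) / im(∂_{k+1}) we obtain:

  H_1: rank ker ∂_1 − rank ∂_2 = (12 − 5) − 7 = 0, and the invariant factors of ∂_2 are all 1, so H_1 ≅ 0.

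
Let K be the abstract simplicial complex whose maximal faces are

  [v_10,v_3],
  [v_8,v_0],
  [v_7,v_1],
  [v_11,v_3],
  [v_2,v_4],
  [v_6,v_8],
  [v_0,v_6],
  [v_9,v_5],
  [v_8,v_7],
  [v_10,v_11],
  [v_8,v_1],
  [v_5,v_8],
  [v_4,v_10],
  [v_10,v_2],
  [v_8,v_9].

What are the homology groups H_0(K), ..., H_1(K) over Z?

Order the vertices as v_0 < v_1 < v_2 < v_3 < v_4 < v_5 < v_6 < v_7 < v_8 < v_9 < v_10 < v_11. Listing each simplex with vertices in this order, K has dimension 1 with simplices:

  0-simplices (12): [v_0], [v_1], [v_2], [v_3], [v_4], [v_5], [v_6], [v_7], [v_8], [v_9], [v_10], [v_11]
  1-simplices (15): (15 of them)

Hence C_0 ≅ Z^12, C_1 ≅ Z^15.

The boundary map ∂_1: C_1 → C_0 sends each edge [p,q] (with p < q) to q − p. For instance
  ∂[v_2,v_10] = [v_10] − [v_2].
As a 12×15 matrix over Z this has rank 10, with invariant factors (1,1,1,1,1,1,1,1,1,1).

Now H_k = ker ∂_k / im ∂_{k+1}, so:

  H_0: rank C_0 − rank ∂_1 = 12 − 10 = 2, and the invariant factors of ∂_1 are all 1, so H_0 ≅ Z^2.
  H_1: rank ker ∂_1 − rank ∂_2 = (15 − 10) − 0 = 5, and there is no ∂_2, so H_1 ≅ Z^5.

(K is a triangulation of the disjoint union of a wedge of 2 circles and a wedge of 3 circles.)

H_0 ≅ Z^2,  H_1 ≅ Z^5.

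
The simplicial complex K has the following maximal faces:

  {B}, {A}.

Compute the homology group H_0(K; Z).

H_0 = Z^2.

Take the total order A < B on the vertex set. Then K (dimension 0) consists of the simplices:

  0-simplices (2): A, B

giving chain groups C_0 ≅ Z^2.

From H_k ≅ ker(∂_k) / im(∂_{k+1}) we obtain:

  H_0: rank C_0 − rank ∂_1 = 2 − 0 = 2, and there is no ∂_1, so H_0 = Z^2.

(K is a triangulation of a set of 2 points.)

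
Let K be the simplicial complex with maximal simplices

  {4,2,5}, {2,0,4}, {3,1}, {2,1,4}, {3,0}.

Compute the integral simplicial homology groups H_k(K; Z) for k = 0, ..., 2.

We work with the vertex ordering 0 < 1 < 2 < 3 < 4 < 5. The simplices of K, each written with vertices in increasing order, are:

  0-simplices (6): [0], [1], [2], [3], [4], [5]
  1-simplices (9): [0,2], [0,3], [0,4], [1,2], [1,3], [1,4], [2,4], [2,5], [4,5]
  2-simplices (3): [0,2,4], [1,2,4], [2,4,5]

so the chain groups are C_0 ≅ Z^6, C_1 ≅ Z^9, C_2 ≅ Z^3.

The boundary map ∂_1: C_1 → C_0 maps an edge to its endpoints' difference, ∂[p,q] = q − p.
The 6×9 boundary matrix has rank 5 and Smith normal form diag(1,1,1,1,1).

∂_2: C_2 → C_1 maps a triangle to the signed sum of its edges. For instance
  ∂[0,2,4] = [2,4] − [0,4] + [0,2],
  ∂[2,4,5] = [4,5] − [2,5] + [2,4].
This gives a 9×3 integer matrix of rank 3; reducing to Smith normal form yields diagonal entries (1,1,1).

Now H_k = ker ∂_k / im ∂_{k+1}, so:

  H_0: rank C_0 − rank ∂_1 = 6 − 5 = 1, and the invariant factors of ∂_1 are all 1, so H_0 ≅ Z.
  H_1: rank ker ∂_1 − rank ∂_2 = (9 − 5) − 3 = 1, and the invariant factors of ∂_2 are all 1, so H_1 ≅ Z.
  H_2: rank ker ∂_2 − rank ∂_3 = (3 − 3) − 0 = 0, and there is no ∂_3, so H_2 ≅ 0.

As a check, the Euler characteristic is 6 − 9 + 3 = 0, which agrees with 1 − 1 + 0 = 0.

H_0 ≅ Z,  H_1 ≅ Z,  H_2 = 0.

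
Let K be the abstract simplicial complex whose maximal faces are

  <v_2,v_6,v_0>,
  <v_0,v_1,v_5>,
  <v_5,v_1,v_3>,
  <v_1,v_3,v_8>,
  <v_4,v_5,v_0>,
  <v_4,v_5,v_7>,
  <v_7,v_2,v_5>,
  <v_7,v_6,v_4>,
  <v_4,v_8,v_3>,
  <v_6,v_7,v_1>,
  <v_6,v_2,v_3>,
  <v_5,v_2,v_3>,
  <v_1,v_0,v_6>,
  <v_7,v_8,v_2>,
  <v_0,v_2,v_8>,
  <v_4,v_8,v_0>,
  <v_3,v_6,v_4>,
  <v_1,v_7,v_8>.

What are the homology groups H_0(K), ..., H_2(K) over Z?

We work with the vertex ordering v_0 < v_1 < v_2 < v_3 < v_4 < v_5 < v_6 < v_7 < v_8. The simplices of K, each written with vertices in increasing order, are:

  0-simplices (9): [v_0], [v_1], [v_2], [v_3], [v_4], [v_5], [v_6], [v_7], [v_8]
  1-simplices (27): (27 of them)
  2-simplices (18): (18 of them)

so the chain groups are C_0 ≅ Z^9, C_1 ≅ Z^27, C_2 ≅ Z^18.

∂_1: C_1 → C_0 sends each edge [p,q] (with p < q) to q − p.
This gives a 9×27 integer matrix of rank 8; reducing to Smith normal form yields diagonal entries (1,1,1,1,1,1,1,1).

The boundary map ∂_2: C_2 → C_1 acts by ∂[p,q,r] = [q,r] − [p,r] + [p,q]. For instance
  ∂[v_1,v_7,v_8] = [v_7,v_8] − [v_1,v_8] + [v_1,v_7],
  ∂[v_3,v_4,v_8] = [v_4,v_8] − [v_3,v_8] + [v_3,v_4].
As a 27×18 matrix over Z this has rank 17, with invariant factors (1,1,1,1,1,1,1,1,1,1,1,1,1,1,1,1,1).

From H_k ≅ ker(∂_k) / im(∂_{k+1}) we obtain:

  H_0: rank C_0 − rank ∂_1 = 9 − 8 = 1, and the invariant factors of ∂_1 are all 1, so H_0 ≅ Z.
  H_1: rank ker ∂_1 − rank ∂_2 = (27 − 8) − 17 = 2, and the invariant factors of ∂_2 are all 1, so H_1 ≅ Z^2.
  H_2: rank ker ∂_2 − rank ∂_3 = (18 − 17) − 0 = 1, and there is no ∂_3, so H_2 ≅ Z.

H_0 ≅ Z,  H_1 ≅ Z^2,  H_2 ≅ Z.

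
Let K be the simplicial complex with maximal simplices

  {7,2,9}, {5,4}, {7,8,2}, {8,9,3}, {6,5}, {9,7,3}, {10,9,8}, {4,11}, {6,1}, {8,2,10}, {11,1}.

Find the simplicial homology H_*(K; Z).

H_0 = Z^2,  H_1 = Z^2,  H_2 = 0.

We work with the vertex ordering 1 < 2 < 3 < 4 < 5 < 6 < 7 < 8 < 9 < 10 < 11. The simplices of K, each written with vertices in increasing order, are:

  0-simplices (11): [1], [2], [3], [4], [5], [6], [7], [8], [9], [10], [11]
  1-simplices (17): [1,6], [1,11], [2,7], [2,8], [2,9], [2,10], [3,7], [3,8], [3,9], [4,5], [4,11], [5,6], [7,8], [7,9], [8,9], [8,10], [9,10]
  2-simplices (6): [2,7,8], [2,7,9], [2,8,10], [3,7,9], [3,8,9], [8,9,10]

giving chain groups C_0 ≅ Z^11, C_1 ≅ Z^17, C_2 ≅ Z^6.

Boundary ∂_1: C_1 → C_0 sends each edge [p,q] (with p < q) to q − p. For instance
  ∂[2,10] = [10] − [2].
The 11×17 boundary matrix has rank 9 and Smith normal form diag(1,1,1,1,1,1,1,1,1).

The boundary map ∂_2: C_2 → C_1 sends each 2-simplex [p,q,r] to [q,r] − [p,r] + [p,q]. For instance
  ∂[8,9,10] = [9,10] − [8,10] + [8,9],
  ∂[3,7,9] = [7,9] − [3,9] + [3,7].
As a 17×6 matrix over Z this has rank 6, with invariant factors (1,1,1,1,1,1).

Computing H_k = (kernel of ∂_k) / (image of ∂_{k+1}):

  H_0: rank C_0 − rank ∂_1 = 11 − 9 = 2, and the invariant factors of ∂_1 are all 1, so H_0 ≅ Z^2.
  H_1: rank ker ∂_1 − rank ∂_2 = (17 − 9) − 6 = 2, and the invariant factors of ∂_2 are all 1, so H_1 ≅ Z^2.
  H_2: rank ker ∂_2 − rank ∂_3 = (6 − 6) − 0 = 0, and there is no ∂_3, so H_2 ≅ 0.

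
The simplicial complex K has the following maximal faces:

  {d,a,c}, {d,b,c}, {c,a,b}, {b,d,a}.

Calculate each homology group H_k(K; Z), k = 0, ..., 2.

Order the vertices as a < b < c < d. Listing each simplex with vertices in this order, K has dimension 2 with simplices:

  0-simplices (4): a, b, c, d
  1-simplices (6): ab, ac, ad, bc, bd, cd
  2-simplices (4): abc, abd, acd, bcd

Hence C_0 ≅ Z^4, C_1 ≅ Z^6, C_2 ≅ Z^4.

The boundary map ∂_1: C_1 → C_0 sends each edge [p,q] (with p < q) to q − p.
This gives a 4×6 integer matrix of rank 3; reducing to Smith normal form yields diagonal entries (1,1,1).

Boundary ∂_2: C_2 → C_1 sends each 2-simplex [p,q,r] to [q,r] − [p,r] + [p,q]. For instance
  ∂abd = bd − ad + ab,
  ∂bcd = cd − bd + bc.
The 6×4 boundary matrix has rank 3 and Smith normal form diag(1,1,1).

Now H_k = ker ∂_k / im ∂_{k+1}, so:

  H_0: rank C_0 − rank ∂_1 = 4 − 3 = 1, and the invariant factors of ∂_1 are all 1, so H_0 = Z.
  H_1: rank ker ∂_1 − rank ∂_2 = (6 − 3) − 3 = 0, and the invariant factors of ∂_2 are all 1, so H_1 = 0.
  H_2: rank ker ∂_2 − rank ∂_3 = (4 − 3) − 0 = 1, and there is no ∂_3, so H_2 = Z.

H_0 = Z,  H_1 = 0,  H_2 = Z.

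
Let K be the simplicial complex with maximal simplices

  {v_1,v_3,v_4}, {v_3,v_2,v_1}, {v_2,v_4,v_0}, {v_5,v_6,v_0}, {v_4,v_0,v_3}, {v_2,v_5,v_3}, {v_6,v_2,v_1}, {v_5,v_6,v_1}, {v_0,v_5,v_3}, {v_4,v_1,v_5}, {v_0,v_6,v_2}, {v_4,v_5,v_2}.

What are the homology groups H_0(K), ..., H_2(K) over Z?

Order the vertices as v_0 < v_1 < v_2 < v_3 < v_4 < v_5 < v_6. Listing each simplex with vertices in this order, K has dimension 2 with simplices:

  0-simplices (7): [v_0], [v_1], [v_2], [v_3], [v_4], [v_5], [v_6]
  1-simplices (18): (18 of them)
  2-simplices (12): (12 of them)

giving chain groups C_0 ≅ Z^7, C_1 ≅ Z^18, C_2 ≅ Z^12.

∂_1: C_1 → C_0 maps an edge to its endpoints' difference, ∂[p,q] = q − p.
As a 7×18 matrix over Z this has rank 6, with invariant factors (1,1,1,1,1,1).

Boundary ∂_2: C_2 → C_1 sends each 2-simplex [p,q,r] to [q,r] − [p,r] + [p,q]. For instance
  ∂[v_2,v_4,v_5] = [v_4,v_5] − [v_2,v_5] + [v_2,v_4],
  ∂[v_1,v_4,v_5] = [v_4,v_5] − [v_1,v_5] + [v_1,v_4].
As a 18×12 matrix over Z this has rank 12, with invariant factors (1,1,1,1,1,1,1,1,1,1,1,2).

Reading off H_k = ker ∂_k / im ∂_{k+1}:

  H_0: rank C_0 − rank ∂_1 = 7 − 6 = 1, and the invariant factors of ∂_1 are all 1, so H_0 = Z.
  H_1: rank ker ∂_1 − rank ∂_2 = (18 − 6) − 12 = 0, and ∂_2 has invariant factor 2 > 1, so H_1 = Z/2.
  H_2: rank ker ∂_2 − rank ∂_3 = (12 − 12) − 0 = 0, and there is no ∂_3, so H_2 = 0.

H_0 ≅ Z,  H_1 ≅ Z/2,  H_2 = 0.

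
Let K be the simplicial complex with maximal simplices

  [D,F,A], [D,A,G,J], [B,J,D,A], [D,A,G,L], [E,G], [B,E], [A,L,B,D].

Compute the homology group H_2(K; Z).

K has 8 vertices, 17 edges, 13 triangles, 4 3-simplices.
rank ∂_2 = 9, rank ∂_3 = 4 ⇒ b_2 = 13 − 9 − 4 = 0; all invariant factors of ∂_3 are 1 so no torsion. So H_2 ≅ 0.

H_2 = 0.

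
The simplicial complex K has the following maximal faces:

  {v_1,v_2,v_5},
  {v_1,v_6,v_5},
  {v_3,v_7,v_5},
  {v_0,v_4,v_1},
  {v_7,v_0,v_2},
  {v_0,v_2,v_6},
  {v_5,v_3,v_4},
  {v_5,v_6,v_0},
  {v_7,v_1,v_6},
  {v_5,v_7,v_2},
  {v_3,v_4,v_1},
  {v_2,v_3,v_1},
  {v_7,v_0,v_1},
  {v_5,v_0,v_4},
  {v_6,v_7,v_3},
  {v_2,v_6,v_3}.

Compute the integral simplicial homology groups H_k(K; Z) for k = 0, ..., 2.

K has 8 vertices, 24 edges, 16 triangles.
rank ∂_0 = 0, rank ∂_1 = 7 ⇒ b_0 = 8 − 0 − 7 = 1; all invariant factors of ∂_1 are 1 so no torsion. So H_0 = Z.
rank ∂_1 = 7, rank ∂_2 = 15 ⇒ b_1 = 24 − 7 − 15 = 2; all invariant factors of ∂_2 are 1 so no torsion. So H_1 = Z^2.
rank ∂_2 = 15, rank ∂_3 = 0 ⇒ b_2 = 16 − 15 − 0 = 1. So H_2 = Z.

H_0 ≅ Z,  H_1 ≅ Z^2,  H_2 ≅ Z.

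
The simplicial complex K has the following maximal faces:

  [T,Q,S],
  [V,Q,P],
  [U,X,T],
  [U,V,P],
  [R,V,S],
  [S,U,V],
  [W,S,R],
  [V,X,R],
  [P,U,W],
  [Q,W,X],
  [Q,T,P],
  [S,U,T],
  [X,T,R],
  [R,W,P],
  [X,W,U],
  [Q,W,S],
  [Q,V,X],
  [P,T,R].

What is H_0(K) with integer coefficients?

Fix the vertex order P < Q < R < S < T < U < V < W < X and write every simplex with vertices in increasing order. Then dim K = 2 and the simplices of K are:

  0-simplices (9): P, Q, R, S, T, U, V, W, X
  1-simplices (27): PQ, PR, PT, PU, PV, PW, QS, QT, QV, QW, QX, RS, RT, RV, RW, RX, ST, SU, SV, SW, TU, TX, UV, UW, UX, VX, WX
  2-simplices (18): PQT, PQV, PRT, PRW, PUV, PUW, QST, QSW, QVX, QWX, RSV, RSW, RTX, RVX, STU, SUV, TUX, UWX

Hence C_0 ≅ Z^9, C_1 ≅ Z^27, C_2 ≅ Z^18.

Boundary ∂_1: C_1 → C_0 sends each edge [p,q] (with p < q) to q − p. For instance
  ∂ST = T − S.
As a 9×27 matrix over Z this has rank 8, with invariant factors (1,1,1,1,1,1,1,1).

∂_2: C_2 → C_1 sends each 2-simplex [p,q,r] to [q,r] − [p,r] + [p,q]. For instance
  ∂QWX = WX − QX + QW,
  ∂RTX = TX − RX + RT.
The resulting 27×18 matrix has rank 17, and its Smith normal form has invariant factors (1,1,1,1,1,1,1,1,1,1,1,1,1,1,1,1,1).

Computing H_k = (kernel of ∂_k) / (image of ∂_{k+1}):

  H_0: rank C_0 − rank ∂_1 = 9 − 8 = 1, and the invariant factors of ∂_1 are all 1, so H_0 = Z.

H_0 = Z.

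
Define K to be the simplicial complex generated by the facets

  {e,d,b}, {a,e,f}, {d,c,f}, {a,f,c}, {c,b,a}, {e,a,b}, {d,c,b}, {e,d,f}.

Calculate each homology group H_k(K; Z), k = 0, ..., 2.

K has 6 vertices, 12 edges, 8 triangles.
rank ∂_0 = 0, rank ∂_1 = 5 ⇒ b_0 = 6 − 0 − 5 = 1; all invariant factors of ∂_1 are 1 so no torsion. So H_0 = Z.
rank ∂_1 = 5, rank ∂_2 = 7 ⇒ b_1 = 12 − 5 − 7 = 0; all invariant factors of ∂_2 are 1 so no torsion. So H_1 = 0.
rank ∂_2 = 7, rank ∂_3 = 0 ⇒ b_2 = 8 − 7 − 0 = 1. So H_2 = Z.

H_0 = Z,  H_1 = 0,  H_2 = Z.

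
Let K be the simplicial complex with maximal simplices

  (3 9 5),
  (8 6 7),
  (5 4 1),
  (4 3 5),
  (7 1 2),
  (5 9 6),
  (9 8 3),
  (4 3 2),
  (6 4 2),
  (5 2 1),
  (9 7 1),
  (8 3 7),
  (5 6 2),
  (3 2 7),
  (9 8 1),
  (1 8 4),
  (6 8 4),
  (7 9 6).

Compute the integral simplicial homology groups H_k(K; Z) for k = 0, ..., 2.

H_0 ≅ Z,  H_1 ≅ Z ⊕ Z/2Z,  H_2 = 0.

Take the total order 1 < 2 < 3 < 4 < 5 < 6 < 7 < 8 < 9 on the vertex set. Then K (dimension 2) consists of the simplices:

  0-simplices (9): [1], [2], [3], [4], [5], [6], [7], [8], [9]
  1-simplices (27): (27 of them)
  2-simplices (18): [1,2,5], [1,2,7], [1,4,5], [1,4,8], [1,7,9], [1,8,9], [2,3,4], [2,3,7], [2,4,6], [2,5,6], [3,4,5], [3,5,9], [3,7,8], [3,8,9], [4,6,8], [5,6,9], [6,7,8], [6,7,9]

Hence C_0 ≅ Z^9, C_1 ≅ Z^27, C_2 ≅ Z^18.

The boundary map ∂_1: C_1 → C_0 maps an edge to its endpoints' difference, ∂[p,q] = q − p.
As a 9×27 matrix over Z this has rank 8, with invariant factors (1,1,1,1,1,1,1,1).

∂_2: C_2 → C_1 sends each 2-simplex [p,q,r] to [q,r] − [p,r] + [p,q]. For instance
  ∂[1,7,9] = [7,9] − [1,9] + [1,7],
  ∂[4,6,8] = [6,8] − [4,8] + [4,6].
The 27×18 boundary matrix has rank 18 and Smith normal form diag(1,1,1,1,1,1,1,1,1,1,1,1,1,1,1,1,1,2).

Reading off H_k = ker ∂_k / im ∂_{k+1}:

  H_0: rank C_0 − rank ∂_1 = 9 − 8 = 1, and the invariant factors of ∂_1 are all 1, so H_0 = Z.
  H_1: rank ker ∂_1 − rank ∂_2 = (27 − 8) − 18 = 1, and ∂_2 has invariant factor 2 > 1, so H_1 = Z ⊕ Z/2Z.
  H_2: rank ker ∂_2 − rank ∂_3 = (18 − 18) − 0 = 0, and there is no ∂_3, so H_2 = 0.

(K is a triangulation of the Klein bottle.)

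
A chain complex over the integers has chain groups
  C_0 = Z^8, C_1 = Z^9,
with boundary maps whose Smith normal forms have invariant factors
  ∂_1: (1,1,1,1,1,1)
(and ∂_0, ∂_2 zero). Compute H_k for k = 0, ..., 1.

H_0 ≅ Z^2,  H_1 ≅ Z^3.

H_0: b_0 = 8 − 0 − 6 = 2; torsion from ∂_1 factors > 1: none. So H_0 ≅ Z^2.
H_1: b_1 = 9 − 6 − 0 = 3; torsion from ∂_2 factors > 1: none. So H_1 ≅ Z^3.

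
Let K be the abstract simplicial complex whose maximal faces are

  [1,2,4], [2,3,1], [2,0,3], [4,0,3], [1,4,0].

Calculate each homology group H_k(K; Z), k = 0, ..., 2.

H_0 ≅ Z,  H_1 ≅ Z,  H_2 = 0.

K has 5 vertices, 10 edges, 5 triangles.
rank ∂_0 = 0, rank ∂_1 = 4 ⇒ b_0 = 5 − 0 − 4 = 1; all invariant factors of ∂_1 are 1 so no torsion. So H_0 ≅ Z.
rank ∂_1 = 4, rank ∂_2 = 5 ⇒ b_1 = 10 − 4 − 5 = 1; all invariant factors of ∂_2 are 1 so no torsion. So H_1 ≅ Z.
rank ∂_2 = 5, rank ∂_3 = 0 ⇒ b_2 = 5 − 5 − 0 = 0. So H_2 ≅ 0.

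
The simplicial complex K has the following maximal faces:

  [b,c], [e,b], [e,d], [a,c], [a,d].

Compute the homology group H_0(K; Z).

We work with the vertex ordering a < b < c < d < e. The simplices of K, each written with vertices in increasing order, are:

  0-simplices (5): a, b, c, d, e
  1-simplices (5): ac, ad, bc, be, de

giving chain groups C_0 ≅ Z^5, C_1 ≅ Z^5.

The boundary map ∂_1: C_1 → C_0 is given by ∂[p,q] = [q] − [p]. For instance
  ∂bc = c − b.
As a 5×5 matrix over Z this has rank 4, with invariant factors (1,1,1,1).

Now H_k = ker ∂_k / im ∂_{k+1}, so:

  H_0: rank C_0 − rank ∂_1 = 5 − 4 = 1, and the invariant factors of ∂_1 are all 1, so H_0 = Z.

H_0 ≅ Z.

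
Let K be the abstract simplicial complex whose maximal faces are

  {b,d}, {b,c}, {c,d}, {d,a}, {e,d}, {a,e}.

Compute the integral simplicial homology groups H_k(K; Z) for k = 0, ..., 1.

H_0 = Z,  H_1 = Z^2.

K has 5 vertices, 6 edges.
rank ∂_0 = 0, rank ∂_1 = 4 ⇒ b_0 = 5 − 0 − 4 = 1; all invariant factors of ∂_1 are 1 so no torsion. So H_0 ≅ Z.
rank ∂_1 = 4, rank ∂_2 = 0 ⇒ b_1 = 6 − 4 − 0 = 2. So H_1 ≅ Z^2.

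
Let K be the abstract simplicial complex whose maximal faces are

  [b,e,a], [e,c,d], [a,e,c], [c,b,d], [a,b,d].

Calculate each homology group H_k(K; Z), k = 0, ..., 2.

Order the vertices as a < b < c < d < e. Listing each simplex with vertices in this order, K has dimension 2 with simplices:

  0-simplices (5): a, b, c, d, e
  1-simplices (10): ab, ac, ad, ae, bc, bd, be, cd, ce, de
  2-simplices (5): abd, abe, ace, bcd, cde

so the chain groups are C_0 ≅ Z^5, C_1 ≅ Z^10, C_2 ≅ Z^5.

The boundary map ∂_1: C_1 → C_0 maps an edge to its endpoints' difference, ∂[p,q] = q − p.
This gives a 5×10 integer matrix of rank 4; reducing to Smith normal form yields diagonal entries (1,1,1,1).

The boundary map ∂_2: C_2 → C_1 acts by ∂[p,q,r] = [q,r] − [p,r] + [p,q]. For instance
  ∂bcd = cd − bd + bc,
  ∂abd = bd − ad + ab.
The 10×5 boundary matrix has rank 5 and Smith normal form diag(1,1,1,1,1).

Now H_k = ker ∂_k / im ∂_{k+1}, so:

  H_0: rank C_0 − rank ∂_1 = 5 − 4 = 1, and the invariant factors of ∂_1 are all 1, so H_0 ≅ Z.
  H_1: rank ker ∂_1 − rank ∂_2 = (10 − 4) − 5 = 1, and the invariant factors of ∂_2 are all 1, so H_1 ≅ Z.
  H_2: rank ker ∂_2 − rank ∂_3 = (5 − 5) − 0 = 0, and there is no ∂_3, so H_2 ≅ 0.

H_0 ≅ Z,  H_1 ≅ Z,  H_2 = 0.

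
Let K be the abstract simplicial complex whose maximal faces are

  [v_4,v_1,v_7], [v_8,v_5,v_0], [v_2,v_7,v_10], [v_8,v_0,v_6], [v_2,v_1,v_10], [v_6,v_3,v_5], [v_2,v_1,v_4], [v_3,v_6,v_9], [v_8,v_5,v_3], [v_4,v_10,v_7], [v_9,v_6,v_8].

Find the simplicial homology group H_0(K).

Order the vertices as v_0 < v_1 < v_2 < v_3 < v_4 < v_5 < v_6 < v_7 < v_8 < v_9 < v_10. Listing each simplex with vertices in this order, K has dimension 2 with simplices:

  0-simplices (11): [v_0], [v_1], [v_2], [v_3], [v_4], [v_5], [v_6], [v_7], [v_8], [v_9], [v_10]
  1-simplices (22): (22 of them)
  2-simplices (11): (11 of them)

giving chain groups C_0 ≅ Z^11, C_1 ≅ Z^22, C_2 ≅ Z^11.

∂_1: C_1 → C_0 sends each edge [p,q] (with p < q) to q − p.
The resulting 11×22 matrix has rank 9, and its Smith normal form has invariant factors (1,1,1,1,1,1,1,1,1).

Boundary ∂_2: C_2 → C_1 acts by ∂[p,q,r] = [q,r] − [p,r] + [p,q]. For instance
  ∂[v_1,v_2,v_10] = [v_2,v_10] − [v_1,v_10] + [v_1,v_2],
  ∂[v_1,v_2,v_4] = [v_2,v_4] − [v_1,v_4] + [v_1,v_2].
The 22×11 boundary matrix has rank 11 and Smith normal form diag(1,1,1,1,1,1,1,1,1,1,1).

Reading off H_k = ker ∂_k / im ∂_{k+1}:

  H_0: rank C_0 − rank ∂_1 = 11 − 9 = 2, and the invariant factors of ∂_1 are all 1, so H_0 = Z^2.

H_0 = Z^2.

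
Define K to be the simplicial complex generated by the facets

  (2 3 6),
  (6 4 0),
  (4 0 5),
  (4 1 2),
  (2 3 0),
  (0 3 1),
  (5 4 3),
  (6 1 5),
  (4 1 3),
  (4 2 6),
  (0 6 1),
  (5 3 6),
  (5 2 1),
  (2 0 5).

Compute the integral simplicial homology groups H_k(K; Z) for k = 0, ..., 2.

H_0 ≅ Z,  H_1 ≅ Z^2,  H_2 ≅ Z.

Order the vertices as 0 < 1 < 2 < 3 < 4 < 5 < 6. Listing each simplex with vertices in this order, K has dimension 2 with simplices:

  0-simplices (7): [0], [1], [2], [3], [4], [5], [6]
  1-simplices (21): [0,1], [0,2], [0,3], [0,4], [0,5], [0,6], [1,2], [1,3], [1,4], [1,5], [1,6], [2,3], [2,4], [2,5], [2,6], [3,4], [3,5], [3,6], [4,5], [4,6], [5,6]
  2-simplices (14): [0,1,3], [0,1,6], [0,2,3], [0,2,5], [0,4,5], [0,4,6], [1,2,4], [1,2,5], [1,3,4], [1,5,6], [2,3,6], [2,4,6], [3,4,5], [3,5,6]

Hence C_0 ≅ Z^7, C_1 ≅ Z^21, C_2 ≅ Z^14.

Boundary ∂_1: C_1 → C_0 maps an edge to its endpoints' difference, ∂[p,q] = q − p. For instance
  ∂[0,2] = [2] − [0].
The 7×21 boundary matrix has rank 6 and Smith normal form diag(1,1,1,1,1,1).

Boundary ∂_2: C_2 → C_1 acts by ∂[p,q,r] = [q,r] − [p,r] + [p,q]. For instance
  ∂[3,4,5] = [4,5] − [3,5] + [3,4],
  ∂[0,2,5] = [2,5] − [0,5] + [0,2].
This gives a 21×14 integer matrix of rank 13; reducing to Smith normal form yields diagonal entries (1,1,1,1,1,1,1,1,1,1,1,1,1).

Reading off H_k = ker ∂_k / im ∂_{k+1}:

  H_0: rank C_0 − rank ∂_1 = 7 − 6 = 1, and the invariant factors of ∂_1 are all 1, so H_0 ≅ Z.
  H_1: rank ker ∂_1 − rank ∂_2 = (21 − 6) − 13 = 2, and the invariant factors of ∂_2 are all 1, so H_1 ≅ Z^2.
  H_2: rank ker ∂_2 − rank ∂_3 = (14 − 13) − 0 = 1, and there is no ∂_3, so H_2 ≅ Z.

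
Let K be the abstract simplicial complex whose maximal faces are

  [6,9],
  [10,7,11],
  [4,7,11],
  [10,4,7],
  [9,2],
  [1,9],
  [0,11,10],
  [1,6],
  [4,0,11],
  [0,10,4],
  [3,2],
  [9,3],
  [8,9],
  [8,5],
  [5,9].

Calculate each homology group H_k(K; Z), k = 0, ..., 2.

Fix the vertex order 0 < 1 < 2 < 3 < 4 < 5 < 6 < 7 < 8 < 9 < 10 < 11 and write every simplex with vertices in increasing order. Then dim K = 2 and the simplices of K are:

  0-simplices (12): [0], [1], [2], [3], [4], [5], [6], [7], [8], [9], [10], [11]
  1-simplices (18): [0,4], [0,10], [0,11], [1,6], [1,9], [2,3], [2,9], [3,9], [4,7], [4,10], [4,11], [5,8], [5,9], [6,9], [7,10], [7,11], [8,9], [10,11]
  2-simplices (6): [0,4,10], [0,4,11], [0,10,11], [4,7,10], [4,7,11], [7,10,11]

giving chain groups C_0 ≅ Z^12, C_1 ≅ Z^18, C_2 ≅ Z^6.

Boundary ∂_1: C_1 → C_0 maps an edge to its endpoints' difference, ∂[p,q] = q − p. For instance
  ∂[4,10] = [10] − [4].
This gives a 12×18 integer matrix of rank 10; reducing to Smith normal form yields diagonal entries (1,1,1,1,1,1,1,1,1,1).

∂_2: C_2 → C_1 acts by ∂[p,q,r] = [q,r] − [p,r] + [p,q]. For instance
  ∂[0,4,10] = [4,10] − [0,10] + [0,4],
  ∂[0,4,11] = [4,11] − [0,11] + [0,4].
The 18×6 boundary matrix has rank 5 and Smith normal form diag(1,1,1,1,1).

Now H_k = ker ∂_k / im ∂_{k+1}, so:

  H_0: rank C_0 − rank ∂_1 = 12 − 10 = 2, and the invariant factors of ∂_1 are all 1, so H_0 ≅ Z^2.
  H_1: rank ker ∂_1 − rank ∂_2 = (18 − 10) − 5 = 3, and the invariant factors of ∂_2 are all 1, so H_1 ≅ Z^3.
  H_2: rank ker ∂_2 − rank ∂_3 = (6 − 5) − 0 = 1, and there is no ∂_3, so H_2 ≅ Z.

H_0 ≅ Z^2,  H_1 ≅ Z^3,  H_2 ≅ Z.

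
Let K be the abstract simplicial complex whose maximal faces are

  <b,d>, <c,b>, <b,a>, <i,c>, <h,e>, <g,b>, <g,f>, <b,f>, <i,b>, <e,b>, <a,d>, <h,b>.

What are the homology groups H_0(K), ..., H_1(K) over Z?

H_0 = Z,  H_1 = Z^4.

Fix the vertex order a < b < c < d < e < f < g < h < i and write every simplex with vertices in increasing order. Then dim K = 1 and the simplices of K are:

  0-simplices (9): a, b, c, d, e, f, g, h, i
  1-simplices (12): ab, ad, bc, bd, be, bf, bg, bh, bi, ci, eh, fg

Hence C_0 ≅ Z^9, C_1 ≅ Z^12.

∂_1: C_1 → C_0 is given by ∂[p,q] = [q] − [p].
The 9×12 boundary matrix has rank 8 and Smith normal form diag(1,1,1,1,1,1,1,1).

From H_k ≅ ker(∂_k) / im(∂_{k+1}) we obtain:

  H_0: rank C_0 − rank ∂_1 = 9 − 8 = 1, and the invariant factors of ∂_1 are all 1, so H_0 ≅ Z.
  H_1: rank ker ∂_1 − rank ∂_2 = (12 − 8) − 0 = 4, and there is no ∂_2, so H_1 ≅ Z^4.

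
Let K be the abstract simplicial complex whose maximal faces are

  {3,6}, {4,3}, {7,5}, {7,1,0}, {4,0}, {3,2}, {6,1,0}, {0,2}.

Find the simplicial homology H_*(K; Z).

H_0 = Z,  H_1 = Z^2,  H_2 = 0.

Fix the vertex order 0 < 1 < 2 < 3 < 4 < 5 < 6 < 7 and write every simplex with vertices in increasing order. Then dim K = 2 and the simplices of K are:

  0-simplices (8): [0], [1], [2], [3], [4], [5], [6], [7]
  1-simplices (11): [0,1], [0,2], [0,4], [0,6], [0,7], [1,6], [1,7], [2,3], [3,4], [3,6], [5,7]
  2-simplices (2): [0,1,6], [0,1,7]

giving chain groups C_0 ≅ Z^8, C_1 ≅ Z^11, C_2 ≅ Z^2.

Boundary ∂_1: C_1 → C_0 maps an edge to its endpoints' difference, ∂[p,q] = q − p. For instance
  ∂[3,6] = [6] − [3].
The 8×11 boundary matrix has rank 7 and Smith normal form diag(1,1,1,1,1,1,1).

The boundary map ∂_2: C_2 → C_1 maps a triangle to the signed sum of its edges. For instance
  ∂[0,1,6] = [1,6] − [0,6] + [0,1],
  ∂[0,1,7] = [1,7] − [0,7] + [0,1].
The 11×2 boundary matrix has rank 2 and Smith normal form diag(1,1).

From H_k ≅ ker(∂_k) / im(∂_{k+1}) we obtain:

  H_0: rank C_0 − rank ∂_1 = 8 − 7 = 1, and the invariant factors of ∂_1 are all 1, so H_0 = Z.
  H_1: rank ker ∂_1 − rank ∂_2 = (11 − 7) − 2 = 2, and the invariant factors of ∂_2 are all 1, so H_1 = Z^2.
  H_2: rank ker ∂_2 − rank ∂_3 = (2 − 2) − 0 = 0, and there is no ∂_3, so H_2 = 0.

As a check, the Euler characteristic is 8 − 11 + 2 = -1, which agrees with 1 − 2 + 0 = -1.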